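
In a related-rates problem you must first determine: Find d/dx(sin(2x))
Chain rule: d/dx[sin(u)] = cos(u)·u' where u = 2x
u' = 2

Answer: 2·cos(2x)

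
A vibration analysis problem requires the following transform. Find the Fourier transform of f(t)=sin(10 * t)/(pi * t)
sin(W*t)/(pi*t) = (W/pi)*sinc(W*t/pi) is the impulse response of the ideal low-pass filter with cutoff W (here W = 10).
Its Fourier transform is a rectangular function:
F(omega) = 1 for |omega| < 10, 0 otherwise

Answer: rect(omega/20) [i.e., 1 for |omega| < 10, 0 otherwise]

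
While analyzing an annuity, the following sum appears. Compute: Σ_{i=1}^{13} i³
Using formula: Σ i^3 = [n(n+1)/2]² = [13·14/2]² = 8281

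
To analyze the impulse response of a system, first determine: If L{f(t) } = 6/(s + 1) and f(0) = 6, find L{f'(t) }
L{f'(t)}=s·F(s) - f(0)=6s/(s + 1) - 6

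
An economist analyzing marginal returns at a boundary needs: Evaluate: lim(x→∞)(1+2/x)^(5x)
Rewrite as [(1 + 2/x)^x]^5.
lim(1 + 2/x)^x=e^2, so limit=(e^2)^5=e^10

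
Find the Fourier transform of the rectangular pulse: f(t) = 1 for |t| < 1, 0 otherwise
F(omega) = integral from -1 to 1 of e^(-j*omega*t) dt
= 2*sin(1*omega)/omega = 2*sinc(1*omega/pi)

Answer: 2*sin(1*omega)/omega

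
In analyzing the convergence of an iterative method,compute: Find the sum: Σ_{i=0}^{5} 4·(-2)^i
Geometric series: S=a(1 - r^n)/(1 - r)
a=4, r=-2, n=6
S=4(1 - 64)/3=-84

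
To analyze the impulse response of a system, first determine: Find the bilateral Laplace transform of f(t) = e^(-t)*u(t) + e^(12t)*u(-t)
For e^(-t)*u(t): L=1/(s + 1), Re(s) > -1
For e^(12t)*u(-t): L=-1/(s-12), Re(s) < 12
Combined: F(s)=1/(s + 1) - 1/(s-12), -1 < Re(s) < 12

Answer: 1/(s + 1) - 1/(s-12), ROC: -1 < Re(s) < 12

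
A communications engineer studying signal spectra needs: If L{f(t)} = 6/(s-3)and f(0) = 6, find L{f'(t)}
L{f'(t)}=s·F(s) - f(0)=6s/(s-3) - 6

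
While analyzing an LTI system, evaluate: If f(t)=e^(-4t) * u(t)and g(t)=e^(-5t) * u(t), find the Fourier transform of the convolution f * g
By the convolution theorem: F{f*g} = F(omega)*G(omega)
F(omega) = 1/(4 + j*omega), G(omega) = 1/(5 + j*omega)
F{f*g} = 1/((4 + j*omega)(5 + j*omega))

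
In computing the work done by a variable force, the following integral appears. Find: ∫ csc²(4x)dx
Since d/dx[-cot(4x)]=4csc²(4x), integral=-cot(4x)/4 + C

Answer: (-1/4)cot(4x) + C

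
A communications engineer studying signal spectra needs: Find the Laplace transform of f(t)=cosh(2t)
L{cosh(at)} = s/(s²-a²)
L{cosh(2t)} = s/(s²-4)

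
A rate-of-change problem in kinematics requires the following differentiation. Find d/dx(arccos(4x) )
d/dx[arccos(u)] = -u'/√(1-u²), u = 4x, u' = 4

Answer: -4/√(1-16x²)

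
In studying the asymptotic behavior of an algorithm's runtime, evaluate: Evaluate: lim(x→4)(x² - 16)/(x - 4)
Factor: (x² - 16)=(x-4)(x+4)
Cancel (x-4): lim(x→4) (x+4)=8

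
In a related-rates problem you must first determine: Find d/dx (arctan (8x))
d/dx[arctan(u)] = u'/(1+u²), u = 8x, u' = 8

Answer: 8/(1+64x²)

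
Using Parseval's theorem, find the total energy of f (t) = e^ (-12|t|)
Parseval's theorem: E = integral |f(t)|^2 dt = (1/2pi) integral |F(omega)|^2 domega
E = integral_{-inf}^{inf} e^(-24|t|) dt = 2 * integral_0^inf e^(-24t) dt = 2/(2 * 12) = 1/12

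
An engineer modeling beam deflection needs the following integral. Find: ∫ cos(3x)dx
Using substitution u = 3x: ∫ cos(u) du/3 = sin(u)/3+C

Answer: (1/3)sin(3x)+C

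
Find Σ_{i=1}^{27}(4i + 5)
=4·Σ i+5·27=4·378+135=1647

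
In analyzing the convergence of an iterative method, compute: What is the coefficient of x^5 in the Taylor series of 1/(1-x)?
1/(1-x)=Σ x^n for |x|<1
All coefficients are 1

Answer: 1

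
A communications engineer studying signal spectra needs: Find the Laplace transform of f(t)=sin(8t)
L{sin(wt)} = w/(s²+w²)
L{sin(8t)} = 8/(s²+64)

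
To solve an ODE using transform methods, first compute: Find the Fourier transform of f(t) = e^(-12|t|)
Using the standard pair: F{e^(-a|t|)} = 2a/(a^2+omega^2)
With a = 12: F(omega) = 24/(144+omega^2)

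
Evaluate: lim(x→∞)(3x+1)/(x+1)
Divide numerator and denominator by x:
lim (3+1/x)/(1+1/x) = 3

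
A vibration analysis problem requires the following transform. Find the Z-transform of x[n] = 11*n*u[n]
Z{n * u[n]}=z/(z-1)^2
By linearity: Z{11 * n * u[n]}=11z/(z-1)^2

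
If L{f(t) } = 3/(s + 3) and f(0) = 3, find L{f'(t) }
L{f'(t)}=s·F(s) - f(0)=3s/(s + 3) - 3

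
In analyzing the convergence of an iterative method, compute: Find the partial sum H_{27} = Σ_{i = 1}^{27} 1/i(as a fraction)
H_27=1+1/2+1/3+...+1/27
=312536252003/80313433200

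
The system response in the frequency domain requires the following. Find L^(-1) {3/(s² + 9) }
L^(-1){w/(s² + w²)}=sin(wt)
Here w=3

Answer: sin(3t)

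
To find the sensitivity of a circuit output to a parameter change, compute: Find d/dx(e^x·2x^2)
Product rule: (fg)' = f'g+fg'
f = e^x, f' = e^x
g = 2x^2, g' = 4x

Answer: 2·e^x·x^2+4·e^x·x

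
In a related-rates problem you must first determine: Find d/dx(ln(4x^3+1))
Chain rule: d/dx[ln(u)]=u'/u where u=4x^3 + 1
u'=12x^2

Answer: (12x^2)/(4x^3 + 1)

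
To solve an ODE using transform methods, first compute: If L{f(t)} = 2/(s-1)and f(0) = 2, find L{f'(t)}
L{f'(t)} = s·F(s) - f(0) = 2s/(s-1)-2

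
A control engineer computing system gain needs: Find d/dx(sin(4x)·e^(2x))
Product rule: (fg)'=f'g + fg'
f=sin(4x), f'=4·cos(4x)
g=e^(2x), g'=2·e^(2x)

Answer: 4·cos(4x)·e^(2x) + 2·sin(4x)·e^(2x)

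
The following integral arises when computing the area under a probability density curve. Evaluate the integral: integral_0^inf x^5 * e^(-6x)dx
This is a Gamma integral. Substitute u=6x (du=6 dx):
integral_0^inf x^5*e^(-6x) dx=(1/6^6) integral_0^inf u^5*e^(-u) du
=Gamma(6)/6^6=5!/6^6=120/46656

Answer: 5/1944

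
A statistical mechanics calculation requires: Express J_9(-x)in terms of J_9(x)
For integer n: J_n(-x) = (-1)^n J_n(x)
With n = 9: J_9(-x) = (-1)^9 J_9(x) = -J_9(x)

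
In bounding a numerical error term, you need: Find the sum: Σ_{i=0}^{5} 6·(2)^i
Geometric series: S = a(1 - r^n)/(1 - r)
a = 6, r = 2, n = 6
S = 6(1-64)/-1 = 378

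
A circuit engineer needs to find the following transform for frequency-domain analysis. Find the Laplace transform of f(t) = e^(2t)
L{e^(at)} = 1/(s-a)
L{e^(2t)} = 1/(s-2)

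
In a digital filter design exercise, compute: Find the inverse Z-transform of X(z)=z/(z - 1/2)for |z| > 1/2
Standard pair: z/(z-a) <-> a^n * u[n] for causal signals
With a=1/2: x[n]=(1/2)^n * u[n]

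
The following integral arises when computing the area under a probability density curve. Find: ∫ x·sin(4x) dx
By parts: u=x, dv=sin(4x) dx
du=dx, v=-cos(4x)/4
=-x·cos(4x)/4 + sin(4x)/4² + C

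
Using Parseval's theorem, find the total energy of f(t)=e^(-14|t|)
Parseval's theorem: E=integral |f(t)|^2 dt=(1/2pi) integral |F(omega)|^2 domega
E=integral_{-inf}^{inf} e^(-28|t|) dt=2*integral_0^inf e^(-28t) dt=2/(2*14)=1/14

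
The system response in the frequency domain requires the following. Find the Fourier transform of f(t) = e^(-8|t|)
Using the standard pair: F{e^(-a|t|)} = 2a/(a^2+omega^2)
With a = 8: F(omega) = 16/(64+omega^2)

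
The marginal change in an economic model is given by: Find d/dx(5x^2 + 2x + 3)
Power rule: d/dx(ax^n)=n·a·x^(n-1)
Term by term: 10·x+2

Answer: 10x+2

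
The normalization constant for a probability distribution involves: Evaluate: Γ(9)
Γ(n)=(n-1)! for positive integers
Γ(9)=8!=40320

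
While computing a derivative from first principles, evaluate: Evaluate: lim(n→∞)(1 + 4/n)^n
This is the definition of e^4: lim(1 + 4/n)^n = e^4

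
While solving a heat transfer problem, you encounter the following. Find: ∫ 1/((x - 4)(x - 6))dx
Partial fractions: 1/((x-4)(x-6)) = A/(x-4)+B/(x-6)
A = -1/2, B = 1/2
∫ [-1/2· 1/(x-4)+1/2· 1/(x-6)] dx
= (1/2)[ln|x-6| - ln|x-4|]+C

Answer: (1/2)·ln|(x-6)/(x-4)|+C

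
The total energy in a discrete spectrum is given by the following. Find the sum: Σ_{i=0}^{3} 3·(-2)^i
Geometric series: S = a(1 - r^n)/(1 - r)
a = 3, r = -2, n = 4
S = 3(1 - 16)/3 = -15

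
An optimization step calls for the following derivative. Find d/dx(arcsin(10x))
d/dx[arcsin(u)] = u'/√(1-u²), u = 10x, u' = 10

Answer: 10/√(1-100x²)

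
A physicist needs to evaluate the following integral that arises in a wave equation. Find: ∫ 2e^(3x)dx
Since d/dx[e^(3x)] = 3e^(3x), we get 2/3 e^(3x)+C

Answer: (2/3)e^(3x)+C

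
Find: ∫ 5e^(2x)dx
Since d/dx[e^(2x)]=2e^(2x), we get 5/2 e^(2x) + C

Answer: (5/2)e^(2x) + C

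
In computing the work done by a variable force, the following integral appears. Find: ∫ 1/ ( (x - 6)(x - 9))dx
Partial fractions: 1/((x-6)(x-9)) = A/(x-6) + B/(x-9)
A = -1/3, B = 1/3
∫ [-1/3· 1/(x-6) + 1/3· 1/(x-9)] dx
= (1/3)[ln|x-9| - ln|x-6|] + C

Answer: (1/3)·ln|(x-9)/(x-6)| + C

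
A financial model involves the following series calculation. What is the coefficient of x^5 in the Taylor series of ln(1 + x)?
ln(1 + x) = Σ (-1)^(n + 1) x^n/n
Coefficient of x^5 = (-1)^6/5 = 1/5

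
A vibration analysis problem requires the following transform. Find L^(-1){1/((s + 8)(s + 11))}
Partial fractions: 1/((s + 8)(s + 11))=A/(s + 8) + B/(s + 11)
Cover-up: A=1/(s + 11)|_{s=-8}=1/3; B=1/(s + 8)|_{s=-11}=-1/3
L^(-1)=(1/3)e^(-8t) - (1/3)e^(-11t)

Answer: (1/3)(e^(-8t) - e^(-11t))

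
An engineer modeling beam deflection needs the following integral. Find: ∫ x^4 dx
Using power rule: ∫ x^4 dx = 1/5 x^5+C = (1/5)x^5+C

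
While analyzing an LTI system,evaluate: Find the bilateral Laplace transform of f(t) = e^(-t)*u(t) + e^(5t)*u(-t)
For e^(-t) * u(t): L=1/(s + 1), Re(s) > -1
For e^(5t) * u(-t): L=-1/(s-5), Re(s) < 5
Combined: F(s)=1/(s + 1) - 1/(s-5), -1 < Re(s) < 5

Answer: 1/(s + 1) - 1/(s-5), ROC: -1 < Re(s) < 5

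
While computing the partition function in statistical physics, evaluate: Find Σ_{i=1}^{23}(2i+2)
=2·Σ i + 2·23=2·276 + 46=598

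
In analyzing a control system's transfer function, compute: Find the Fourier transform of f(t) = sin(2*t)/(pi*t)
sin(W * t)/(pi * t) = (W/pi) * sinc(W * t/pi) is the impulse response of the ideal low-pass filter with cutoff W (here W = 2).
Its Fourier transform is a rectangular function:
F(omega) = 1 for |omega| < 2, 0 otherwise

Answer: rect(omega/4) [i.e., 1 for |omega| < 2, 0 otherwise]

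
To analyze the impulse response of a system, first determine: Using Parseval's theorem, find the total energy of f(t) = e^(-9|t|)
Parseval's theorem: E = integral |f(t)|^2 dt = (1/2pi) integral |F(omega)|^2 domega
E = integral_{-inf}^{inf} e^(-18|t|) dt = 2 * integral_0^inf e^(-18t) dt = 2/(2 * 9) = 1/9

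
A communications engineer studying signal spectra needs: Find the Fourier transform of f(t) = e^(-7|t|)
Using the standard pair: F{e^(-a|t|)}=2a/(a^2 + omega^2)
With a=7: F(omega)=14/(49 + omega^2)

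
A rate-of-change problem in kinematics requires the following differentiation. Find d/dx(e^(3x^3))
Chain rule: d/dx[e^u] = e^u · u' where u = 3x^3
u' = 9x^2

Answer: 9x^2·e^(3x^3)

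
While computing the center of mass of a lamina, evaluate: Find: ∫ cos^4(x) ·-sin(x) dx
Let u = cos(x), du = -sin(x) dx
∫ u^4 du = u^5/5+C

Answer: cos^5(x)/5+C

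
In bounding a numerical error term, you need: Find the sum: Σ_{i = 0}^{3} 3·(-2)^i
Geometric series: S = a(1 - r^n)/(1 - r)
a = 3, r = -2, n = 4
S = 3(1-16)/3 = -15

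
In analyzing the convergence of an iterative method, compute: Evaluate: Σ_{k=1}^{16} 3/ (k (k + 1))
Partial fractions: 3/(k(k + 1)) = 3/k - 3/(k + 1)
Telescoping sum: 3(1 - 1/17) = 3·16/17

Answer: 48/17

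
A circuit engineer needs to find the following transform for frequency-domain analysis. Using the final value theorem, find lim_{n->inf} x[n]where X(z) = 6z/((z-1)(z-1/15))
Final value theorem: lim x[n] = lim_{z->1} (z-1) * X(z)
(z-1) * X(z) = 6z/(z-1/15)
As z->1: 6/(1 - 1/15) = 6/(14/15) = 45/7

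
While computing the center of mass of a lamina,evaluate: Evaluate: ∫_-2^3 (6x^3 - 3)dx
Step 1: Find antiderivative F(x) = (3/2)x^4-3x
Step 2: F(3) - F(-2) = 225/2 - (30) = 165/2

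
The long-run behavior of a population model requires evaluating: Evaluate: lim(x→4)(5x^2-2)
Polynomial is continuous, so substitute x = 4:
5·4^2-2 = 78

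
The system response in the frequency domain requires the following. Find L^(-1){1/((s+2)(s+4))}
Partial fractions: 1/((s + 2)(s + 4)) = A/(s + 2) + B/(s + 4)
Cover-up: A = 1/(s + 4)|_{s = -2} = 1/2; B = 1/(s + 2)|_{s = -4} = -1/2
L^(-1) = (1/2)e^(-2t) - (1/2)e^(-4t)

Answer: (1/2)(e^(-2t) - e^(-4t))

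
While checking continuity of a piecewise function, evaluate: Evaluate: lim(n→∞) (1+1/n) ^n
This is the definition of e^1: lim(1 + 1/n)^n=e^1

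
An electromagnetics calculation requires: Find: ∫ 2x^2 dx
Using power rule: ∫ 2x^2 dx=2/3 x^3+C=(2/3)x^3+C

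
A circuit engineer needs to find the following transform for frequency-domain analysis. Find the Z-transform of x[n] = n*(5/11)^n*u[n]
Using the property Z{n*a^n*u[n]}=az/(z-a)^2
With a=5/11: X(z)=(5/11)z/(z - 5/11)^2, |z| > 5/11

Answer: (5/11)z/(z - 5/11)^2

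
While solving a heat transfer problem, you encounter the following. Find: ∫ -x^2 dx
Using power rule: ∫ -x^2 dx=-1/3 x^3 + C=(-1/3)x^3 + C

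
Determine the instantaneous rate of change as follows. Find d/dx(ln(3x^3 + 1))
Chain rule: d/dx[ln(u)] = u'/u where u = 3x^3+1
u' = 9x^2

Answer: (9x^2)/(3x^3+1)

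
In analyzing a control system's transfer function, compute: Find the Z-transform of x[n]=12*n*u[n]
Z{n*u[n]}=z/(z-1)^2
By linearity: Z{12*n*u[n]}=12z/(z-1)^2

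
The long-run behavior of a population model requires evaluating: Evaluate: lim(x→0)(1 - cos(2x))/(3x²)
Using 1-cos(u) ≈ u²/2 for small u:
(1-cos(2x)) ≈ (2x)²/2 = 4x²/2
So limit = 4/(2·3) = 2/3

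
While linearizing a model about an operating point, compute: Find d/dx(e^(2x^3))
Chain rule: d/dx[e^u]=e^u · u' where u=2x^3
u'=6x^2

Answer: 6x^2·e^(2x^3)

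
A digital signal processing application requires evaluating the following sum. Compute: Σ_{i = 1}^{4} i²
Using formula: Σ i^2=n(n+1)(2n+1)/6=4·5·9/6=30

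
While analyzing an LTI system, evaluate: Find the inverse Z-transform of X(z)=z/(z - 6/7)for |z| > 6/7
Standard pair: z/(z-a) <-> a^n*u[n] for causal signals
With a=6/7: x[n]=(6/7)^n*u[n]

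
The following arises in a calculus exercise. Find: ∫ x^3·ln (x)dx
By parts: u = ln(x), dv = x^3 dx
du = 1/x dx, v = x^4/4
= x^4·ln(x)/4 - ∫ x^3/4 dx
= x^4·ln(x)/4 - x^4/16+C

Answer: x^4(ln(x)/4-1/16)+C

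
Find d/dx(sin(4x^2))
Chain rule: d/dx[sin(u)]=cos(u)·u' where u=4x^2
u'=8x

Answer: 8x·cos(4x^2)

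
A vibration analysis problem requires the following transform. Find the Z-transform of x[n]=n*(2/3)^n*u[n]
Using the property Z{n*a^n*u[n]} = az/(z-a)^2
With a = 2/3: X(z) = (2/3)z/(z - 2/3)^2, |z| > 2/3

Answer: (2/3)z/(z - 2/3)^2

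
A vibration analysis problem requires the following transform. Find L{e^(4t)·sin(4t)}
First shifting: L{e^(at)f(t)}=F(s-a)
L{sin(4t)}=4/(s²+16)
Shift: 4/((s-4)²+16)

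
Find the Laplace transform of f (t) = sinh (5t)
L{sinh(at)} = a/(s²-a²)
L{sinh(5t)} = 5/(s²-25)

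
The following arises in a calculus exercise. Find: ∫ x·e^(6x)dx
Integration by parts: u=x, dv=e^(6x) dx
du=dx, v=e^(6x)/6
=x·e^(6x)/6 - ∫ e^(6x)/6 dx
=x·e^(6x)/6 - e^(6x)/36 + C

Answer: e^(6x)(x/6 - 1/36) + C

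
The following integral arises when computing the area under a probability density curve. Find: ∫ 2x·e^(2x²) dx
Let u = 2x², du = 4x dx
∫ (1/2)e^u du = e^u/2 + C

Answer: e^(2x²)/2 + C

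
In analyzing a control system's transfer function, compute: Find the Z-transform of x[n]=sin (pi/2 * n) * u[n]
Z{sin(w0*n)*u[n]} = z*sin(w0)/(z^2 - 2z*cos(w0) + 1)
With w0 = pi/2: X(z) = z*sin(pi/2)/(z^2 - 2z*cos(pi/2) + 1)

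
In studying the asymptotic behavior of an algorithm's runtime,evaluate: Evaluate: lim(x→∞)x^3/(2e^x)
Apply L'Hôpital 3 times (∞/∞ each time):
Eventually get 3!/(2e^x) → 0

Answer: 0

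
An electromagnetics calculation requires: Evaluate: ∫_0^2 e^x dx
Antiderivative: e^x
Evaluate: (e^2 - 1)

Answer: e^2 - 1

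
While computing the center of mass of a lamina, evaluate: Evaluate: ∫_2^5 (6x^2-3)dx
Step 1: Find antiderivative F(x)=2x^3 - 3x
Step 2: F(5) - F(2)=235 - (10)=225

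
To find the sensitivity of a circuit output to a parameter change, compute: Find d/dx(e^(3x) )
Chain rule: d/dx[e^u]=e^u · u' where u=3x
u'=3

Answer: 3·e^(3x)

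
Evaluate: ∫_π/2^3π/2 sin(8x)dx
Antiderivative: -cos(8x)/8
Evaluate at bounds: [-cos(8·3π/2)/8] - [-cos(8·π/2)/8]
=(-(1) + (1))/8=0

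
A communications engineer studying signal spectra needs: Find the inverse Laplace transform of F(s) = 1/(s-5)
L^(-1){1/(s-a)} = c·e^(at)
Here a = 5, c = 1

Answer: e^(5t)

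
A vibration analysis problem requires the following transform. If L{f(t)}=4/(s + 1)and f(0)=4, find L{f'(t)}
L{f'(t)} = s·F(s) - f(0) = 4s/(s + 1) - 4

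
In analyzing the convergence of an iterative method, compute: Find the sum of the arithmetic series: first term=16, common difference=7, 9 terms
Last term: a_n=16+(9-1)·7=72
Sum=n(a_1+a_n)/2=9(16+72)/2=396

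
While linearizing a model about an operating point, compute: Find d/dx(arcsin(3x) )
d/dx[arcsin(u)] = u'/√(1-u²), u = 3x, u' = 3

Answer: 3/√(1 - 9x²)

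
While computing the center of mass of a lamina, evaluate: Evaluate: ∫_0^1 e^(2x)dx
Antiderivative: (1/2)e^(2x)
Evaluate: (1/2)(e^2-1)

Answer: (e^2-1)/2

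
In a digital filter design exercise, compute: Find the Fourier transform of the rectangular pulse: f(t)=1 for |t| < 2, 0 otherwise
F(omega) = integral from -2 to 2 of e^(-j*omega*t) dt
= 2*sin(2*omega)/omega = 4*sinc(2*omega/pi)

Answer: 2*sin(2*omega)/omega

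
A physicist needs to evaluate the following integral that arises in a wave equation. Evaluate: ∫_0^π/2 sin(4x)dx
Antiderivative: -cos(4x)/4
Evaluate at bounds: [-cos(4·π/2)/4] - [-cos(4·0)/4]
=(-(1)+(1))/4=0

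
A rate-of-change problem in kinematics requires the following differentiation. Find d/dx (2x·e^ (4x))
Product rule: (fg)'=f'g + fg'
f=2x, f'=2
g=e^(4x), g'=4·e^(4x)

Answer: 2·e^(4x) + 8x·e^(4x)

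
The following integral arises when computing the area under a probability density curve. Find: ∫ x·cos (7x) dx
By parts: u=x, dv=cos(7x) dx
du=dx, v=sin(7x)/7
=x·sin(7x)/7+cos(7x)/7²+C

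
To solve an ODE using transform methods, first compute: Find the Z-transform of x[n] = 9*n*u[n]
Z{n * u[n]}=z/(z-1)^2
By linearity: Z{9 * n * u[n]}=9z/(z-1)^2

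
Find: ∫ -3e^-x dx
Since d/dx[e^-x]=- e^-x, we get 3e^-x+C

Answer: 3e^-x+C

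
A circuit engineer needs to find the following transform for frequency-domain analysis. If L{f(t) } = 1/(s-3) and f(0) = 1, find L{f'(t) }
L{f'(t)} = s·F(s) - f(0) = s/(s-3)-1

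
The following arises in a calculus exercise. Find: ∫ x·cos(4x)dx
By parts: u = x, dv = cos(4x) dx
du = dx, v = sin(4x)/4
= x·sin(4x)/4+cos(4x)/4²+C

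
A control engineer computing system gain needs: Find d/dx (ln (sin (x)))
Chain rule: d/dx[ln(u)]=u'/u where u=sin(x)
u'=cos(x)

Answer: (cos(x))/(sin(x))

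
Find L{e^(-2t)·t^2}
First shifting: L{e^(at)f(t)} = F(s-a)
L{t^2} = 2/s^3
Shift s → s + 2: 2/(s + 2)^3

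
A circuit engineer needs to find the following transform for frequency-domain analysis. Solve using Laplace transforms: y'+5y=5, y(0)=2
Take L of both sides: sY(s) - 2 + 5Y(s)=5/s
Y(s)(s + 5)=5/s + 2
Y(s)=5/(s(s + 5)) + 2/(s + 5)
Partial fractions: 5/(s(s + 5))=1/s - 1/(s + 5)
So Y(s)=1/s + 1/(s + 5)
Inverse transform (L^(-1){1/s}=1, L^(-1){1/(s + 5)}=e^(-5t)):

Answer: y(t)=1 + e^(-5t)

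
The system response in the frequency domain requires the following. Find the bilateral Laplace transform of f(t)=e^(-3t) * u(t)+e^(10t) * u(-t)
For e^(-3t)*u(t): L=1/(s + 3), Re(s) > -3
For e^(10t)*u(-t): L=-1/(s-10), Re(s) < 10
Combined: F(s)=1/(s + 3) - 1/(s-10), -3 < Re(s) < 10

Answer: 1/(s + 3) - 1/(s-10), ROC: -3 < Re(s) < 10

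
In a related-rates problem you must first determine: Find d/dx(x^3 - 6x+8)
Power rule: d/dx(ax^n) = n·a·x^(n-1)
Term by term: 3·x^2 - 6

Answer: 3x^2 - 6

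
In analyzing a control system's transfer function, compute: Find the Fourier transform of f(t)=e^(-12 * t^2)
The Fourier transform of a Gaussian e^(-a * t^2) is sqrt(pi/a) * e^(-omega^2/(4a)).
With a=12: F(omega)=sqrt(pi/12) * e^(-omega^2/48)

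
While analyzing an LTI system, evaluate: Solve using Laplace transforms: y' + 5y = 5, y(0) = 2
Take L of both sides: sY(s) - 2 + 5Y(s)=5/s
Y(s)(s + 5)=5/s + 2
Y(s)=5/(s(s + 5)) + 2/(s + 5)
Partial fractions: 5/(s(s + 5))=1/s - 1/(s + 5)
So Y(s)=1/s + 1/(s + 5)
Inverse transform (L^(-1){1/s}=1, L^(-1){1/(s + 5)}=e^(-5t)):

Answer: y(t)=1 + e^(-5t)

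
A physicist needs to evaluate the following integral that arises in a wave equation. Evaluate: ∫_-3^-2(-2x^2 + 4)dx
Step 1: Find antiderivative F(x) = (-2/3)x^3 + 4x
Step 2: F(-2) - F(-3) = -8/3 - (6) = -26/3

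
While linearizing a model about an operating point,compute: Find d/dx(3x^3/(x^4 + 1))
Quotient rule: (f/g)'=(f'g - fg')/g²
f=3x^3, f'=9x^2
g=x^4+1, g'=4x^3

Answer: (9x^2·(x^4+1)-12x^6)/(x^4+1)²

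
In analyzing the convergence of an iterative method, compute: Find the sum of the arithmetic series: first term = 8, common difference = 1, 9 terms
Last term: a_n=8+(9-1)·1=16
Sum=n(a_1+a_n)/2=9(8+16)/2=108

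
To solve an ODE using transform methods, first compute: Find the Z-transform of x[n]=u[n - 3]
Using the time-shift property: Z{u[n-3]} = z^(-3) * z/(z-1)
= z^(-2)/(z-1)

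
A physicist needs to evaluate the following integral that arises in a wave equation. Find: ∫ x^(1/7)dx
Power rule: ∫ x^(1/7) dx = x^(8/7)/(8/7)+C

Answer: (7/8)·x^(8/7)+C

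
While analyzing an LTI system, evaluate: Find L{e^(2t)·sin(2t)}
First shifting: L{e^(at)f(t)} = F(s-a)
L{sin(2t)} = 2/(s² + 4)
Shift: 2/((s-2)² + 4)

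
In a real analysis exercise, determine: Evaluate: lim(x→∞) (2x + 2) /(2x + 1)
Divide numerator and denominator by x:
lim (2+2/x)/(2+1/x)=1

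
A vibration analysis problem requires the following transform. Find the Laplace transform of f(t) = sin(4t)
L{sin(wt)} = w/(s² + w²)
L{sin(4t)} = 4/(s² + 16)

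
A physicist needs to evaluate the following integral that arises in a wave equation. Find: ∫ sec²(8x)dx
Since d/dx[tan(8x)]=8sec²(8x), integral=tan(8x)/8+C

Answer: (1/8)tan(8x)+C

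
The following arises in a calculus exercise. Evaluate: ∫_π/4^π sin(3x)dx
Antiderivative: -cos(3x)/3
Evaluate at bounds: [-cos(3·π)/3] - [-cos(3·π/4)/3]
=(-(-1) + (-√2/2))/3=1/3 - √2/6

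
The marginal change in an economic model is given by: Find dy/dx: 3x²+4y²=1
Differentiate: 6x + 8y·(dy/dx) = 0
dy/dx = -6x/(8y) = -(3/4)·(x/y)

Answer: dy/dx = -(3/4)·(x/y)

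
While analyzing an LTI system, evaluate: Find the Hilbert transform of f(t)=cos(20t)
The Hilbert transform shifts each frequency component by -pi/2.
H{cos(wt)}=sin(wt)
With w=20: H{cos(20t)}=sin(20t)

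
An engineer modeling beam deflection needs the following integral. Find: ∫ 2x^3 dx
Using power rule: ∫ 2x^3 dx=2/4 x^4+C=(1/2)x^4+C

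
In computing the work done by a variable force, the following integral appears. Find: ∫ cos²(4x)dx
Using identity cos²(u)=(1 + cos(2u))/2:
∫ (1 + cos(8x))/2 dx=x/2 + sin(8x)/16 + C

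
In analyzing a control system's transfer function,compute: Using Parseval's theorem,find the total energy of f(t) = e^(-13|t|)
Parseval's theorem: E = integral |f(t)|^2 dt = (1/2pi) integral |F(omega)|^2 domega
E = integral_{-inf}^{inf} e^(-26|t|) dt = 2*integral_0^inf e^(-26t) dt = 2/(2*13) = 1/13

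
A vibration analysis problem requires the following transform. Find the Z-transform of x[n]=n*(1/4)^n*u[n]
Using the property Z{n*a^n*u[n]}=az/(z-a)^2
With a=1/4: X(z)=(1/4)z/(z - 1/4)^2, |z| > 1/4

Answer: (1/4)z/(z - 1/4)^2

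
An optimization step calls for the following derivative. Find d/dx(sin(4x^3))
Chain rule: d/dx[sin(u)]=cos(u)·u' where u=4x^3
u'=12x^2

Answer: 12x^2·cos(4x^3)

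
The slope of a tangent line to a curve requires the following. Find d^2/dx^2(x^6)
Apply power rule 2 times:
d^1: 6x^5
d^2: 30x^4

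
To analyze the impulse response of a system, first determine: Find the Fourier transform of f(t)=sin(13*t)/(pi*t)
sin(W * t)/(pi * t) = (W/pi) * sinc(W * t/pi) is the impulse response of the ideal low-pass filter with cutoff W (here W = 13).
Its Fourier transform is a rectangular function:
F(omega) = 1 for |omega| < 13, 0 otherwise

Answer: rect(omega/26) [i.e., 1 for |omega| < 13, 0 otherwise]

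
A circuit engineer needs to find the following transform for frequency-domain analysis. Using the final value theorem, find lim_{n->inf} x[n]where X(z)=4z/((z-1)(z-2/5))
Final value theorem: lim x[n]=lim_{z->1} (z-1)*X(z)
(z-1)*X(z)=4z/(z-2/5)
As z->1: 4/(1 - 2/5)=4/(3/5)=20/3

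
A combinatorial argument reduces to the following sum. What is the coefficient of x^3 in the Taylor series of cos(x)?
cos(x) has only even powers. Coefficient of x^3=0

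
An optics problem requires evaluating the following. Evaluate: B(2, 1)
B(x,y)=Γ(x)Γ(y)/Γ(x+y)=(x-1)!(y-1)!/(x+y-1)!
B(2,1)=1!·0!/2!=1/2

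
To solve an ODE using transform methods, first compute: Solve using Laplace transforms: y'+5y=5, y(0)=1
Take L of both sides: sY(s) - 1 + 5Y(s)=5/s
Y(s)(s + 5)=5/s + 1
Y(s)=5/(s(s + 5)) + 1/(s + 5)
Partial fractions: 5/(s(s + 5))=1/s - 1/(s + 5)
So Y(s)=1/s
Inverse transform (L^(-1){1/s}=1, L^(-1){1/(s + 5)}=e^(-5t)):

Answer: y(t)=1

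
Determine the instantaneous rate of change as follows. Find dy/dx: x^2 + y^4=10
Differentiate: 2x + 4y^3·(dy/dx) = 0
dy/dx = -2x/(4y^3)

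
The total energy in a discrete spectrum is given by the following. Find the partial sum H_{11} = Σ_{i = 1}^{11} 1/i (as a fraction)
H_11 = 1+1/2+1/3+...+1/11
= 83711/27720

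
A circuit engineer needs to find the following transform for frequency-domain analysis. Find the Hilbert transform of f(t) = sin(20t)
The Hilbert transform shifts each frequency component by -pi/2.
H{sin(wt)}=-cos(wt)
With w=20: H{sin(20t)}=-cos(20t)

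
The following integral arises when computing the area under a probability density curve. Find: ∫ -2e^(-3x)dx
Since d/dx[e^(-3x)]=-3e^(-3x), we get 2/3 e^(-3x)+C

Answer: (2/3)e^(-3x)+C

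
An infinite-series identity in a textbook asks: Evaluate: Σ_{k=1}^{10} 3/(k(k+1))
Partial fractions: 3/(k(k + 1)) = 3/k - 3/(k + 1)
Telescoping sum: 3(1 - 1/11) = 3·10/11

Answer: 30/11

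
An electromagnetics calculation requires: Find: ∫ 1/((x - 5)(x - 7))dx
Partial fractions: 1/((x-5)(x-7))=A/(x-5) + B/(x-7)
A=-1/2, B=1/2
∫ [-1/2· 1/(x-5) + 1/2· 1/(x-7)] dx
=(1/2)[ln|x-7| - ln|x-5|] + C

Answer: (1/2)·ln|(x-7)/(x-5)| + C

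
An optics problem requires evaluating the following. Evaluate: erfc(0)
erfc(x)=1 - erf(x); erfc(0)=1 - erf(0)=1 - 0=1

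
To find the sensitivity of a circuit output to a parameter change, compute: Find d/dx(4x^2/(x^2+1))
Quotient rule: (f/g)'=(f'g - fg')/g²
f=4x^2, f'=8x
g=x^2 + 1, g'=2x

Answer: (8x·(x^2 + 1) - 8x^3)/(x^2 + 1)²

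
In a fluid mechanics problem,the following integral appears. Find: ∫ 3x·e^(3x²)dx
Let u=3x², du=6x dx
∫ (1/2)e^u du=e^u/2+C

Answer: e^(3x²)/2+C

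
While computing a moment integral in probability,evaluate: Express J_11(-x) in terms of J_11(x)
For integer n: J_n(-x)=(-1)^n J_n(x)
With n=11: J_11(-x)=(-1)^11 J_11(x)=-J_11(x)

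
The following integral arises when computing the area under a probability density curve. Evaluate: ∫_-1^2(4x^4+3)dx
Step 1: Find antiderivative F(x)=(4/5)x^5+3x
Step 2: F(2) - F(-1)=158/5 - (-19/5)=177/5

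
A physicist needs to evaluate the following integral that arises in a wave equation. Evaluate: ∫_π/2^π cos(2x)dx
Antiderivative: sin(2x)/2
Evaluate at bounds: [sin(2·π)/2] - [sin(2·π/2)/2]
=((0) - (0))/2=0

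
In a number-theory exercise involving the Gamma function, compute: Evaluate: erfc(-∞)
erfc(x) = 1 - erf(x); erfc(-∞) = 1 - erf(-∞) = 1 - (-1) = 2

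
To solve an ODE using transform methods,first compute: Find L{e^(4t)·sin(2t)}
First shifting: L{e^(at)f(t)} = F(s-a)
L{sin(2t)} = 2/(s² + 4)
Shift: 2/((s-4)² + 4)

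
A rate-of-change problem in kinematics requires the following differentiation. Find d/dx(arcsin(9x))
d/dx[arcsin(u)] = u'/√(1-u²), u = 9x, u' = 9

Answer: 9/√(1-81x²)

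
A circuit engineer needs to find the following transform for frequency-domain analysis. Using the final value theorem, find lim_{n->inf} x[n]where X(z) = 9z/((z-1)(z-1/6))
Final value theorem: lim x[n]=lim_{z->1} (z-1) * X(z)
(z-1) * X(z)=9z/(z-1/6)
As z->1: 9/(1-1/6)=9/(5/6)=54/5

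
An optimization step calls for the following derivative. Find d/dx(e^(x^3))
Chain rule: d/dx[e^u]=e^u · u' where u=x^3
u'=3x^2

Answer: 3x^2·e^(x^3)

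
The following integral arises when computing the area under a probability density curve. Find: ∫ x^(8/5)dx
Power rule: ∫ x^(8/5) dx = x^(13/5)/(13/5)+C

Answer: (5/13)·x^(13/5)+C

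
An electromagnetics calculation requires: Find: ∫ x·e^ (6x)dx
Integration by parts: u=x, dv=e^(6x) dx
du=dx, v=e^(6x)/6
=x·e^(6x)/6 - ∫ e^(6x)/6 dx
=x·e^(6x)/6 - e^(6x)/36 + C

Answer: e^(6x)(x/6 - 1/36) + C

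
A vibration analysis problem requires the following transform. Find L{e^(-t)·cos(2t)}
First shifting: L{e^(at)f(t)} = F(s-a)
L{cos(2t)} = s/(s² + 4)
Shift: (s + 1)/((s + 1)² + 4)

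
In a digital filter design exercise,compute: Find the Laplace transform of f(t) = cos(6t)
L{cos(wt)} = s/(s² + w²)
L{cos(6t)} = s/(s² + 36)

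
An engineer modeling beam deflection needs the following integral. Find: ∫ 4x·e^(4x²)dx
Let u = 4x², du = 8x dx
∫ (1/2)e^u du = e^u/2+C

Answer: e^(4x²)/2+C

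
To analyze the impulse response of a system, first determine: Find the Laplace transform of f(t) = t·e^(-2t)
L{t·e^(at)} = 1/(s-a)²
L{t·e^(-2t)} = 1/(s+2)²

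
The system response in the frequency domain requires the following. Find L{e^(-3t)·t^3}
First shifting: L{e^(at)f(t)} = F(s-a)
L{t^3} = 6/s^4
Shift s → s + 3: 6/(s + 3)^4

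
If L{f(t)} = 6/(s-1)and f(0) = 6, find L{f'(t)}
L{f'(t)}=s·F(s) - f(0)=6s/(s-1) - 6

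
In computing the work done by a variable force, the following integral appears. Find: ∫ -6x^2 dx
Using power rule: ∫ -6x^2 dx = -6/3 x^3+C = -2x^3+C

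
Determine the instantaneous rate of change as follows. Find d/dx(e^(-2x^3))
Chain rule: d/dx[e^u] = e^u · u' where u = -2x^3
u' = -6x^2

Answer: -6x^2·e^(-2x^3)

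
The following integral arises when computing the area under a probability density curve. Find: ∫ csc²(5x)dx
Since d/dx[-cot(5x)] = 5csc²(5x), integral = -cot(5x)/5+C

Answer: (-1/5)cot(5x)+C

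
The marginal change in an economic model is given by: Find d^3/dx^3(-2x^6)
Apply power rule 3 times:
d^1: -12x^5
d^2: -60x^4
d^3: -240x^3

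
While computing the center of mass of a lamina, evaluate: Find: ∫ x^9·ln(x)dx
By parts: u = ln(x), dv = x^9 dx
du = 1/x dx, v = x^10/10
= x^10·ln(x)/10 - ∫ x^9/10 dx
= x^10·ln(x)/10 - x^10/100 + C

Answer: x^10(ln(x)/10 - 1/100) + C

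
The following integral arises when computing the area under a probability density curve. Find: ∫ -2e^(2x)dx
Since d/dx[e^(2x)] = 2e^(2x), we get -1 e^(2x)+C

Answer: -e^(2x)+C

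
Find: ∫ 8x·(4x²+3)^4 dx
Let u=4x² + 3, du=8x dx
∫ u^4 du=u^5/5 + C

Answer: (4x² + 3)^5/5 + C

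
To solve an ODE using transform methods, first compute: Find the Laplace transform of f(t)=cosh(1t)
L{cosh(at)}=s/(s²-a²)
L{cosh(1t)}=s/(s²-1)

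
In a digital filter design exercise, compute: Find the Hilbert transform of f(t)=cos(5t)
The Hilbert transform shifts each frequency component by -pi/2.
H{cos(wt)} = sin(wt)
With w = 5: H{cos(5t)} = sin(5t)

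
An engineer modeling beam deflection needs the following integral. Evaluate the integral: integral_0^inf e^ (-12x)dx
integral_0^inf e^(-12x) dx=[-1/12 * e^(-12x)]_0^inf
=0 - (-1/12)=1/12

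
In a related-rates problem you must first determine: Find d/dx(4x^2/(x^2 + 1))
Quotient rule: (f/g)'=(f'g - fg')/g²
f=4x^2, f'=8x
g=x^2 + 1, g'=2x

Answer: (8x·(x^2 + 1) - 8x^3)/(x^2 + 1)²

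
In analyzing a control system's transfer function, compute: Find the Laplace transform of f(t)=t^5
L{t^n} = n!/s^(n + 1)
L{t^5} = 5!/s^6 = 120/s^6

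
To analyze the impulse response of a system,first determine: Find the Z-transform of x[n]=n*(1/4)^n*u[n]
Using the property Z{n*a^n*u[n]} = az/(z-a)^2
With a = 1/4: X(z) = (1/4)z/(z - 1/4)^2, |z| > 1/4

Answer: (1/4)z/(z - 1/4)^2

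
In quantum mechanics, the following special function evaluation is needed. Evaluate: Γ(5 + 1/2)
Γ(n + 1/2)=(2n)!√π/(4^n·n!)
=3628800√π/(1024·120)=(945/32)·√π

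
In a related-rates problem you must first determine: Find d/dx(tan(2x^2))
Chain rule: d/dx[tan(u)]=sec²(u)·u' where u=2x^2
u'=4x

Answer: 4x·sec²(2x^2)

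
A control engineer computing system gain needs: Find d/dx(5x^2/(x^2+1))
Quotient rule: (f/g)' = (f'g - fg')/g²
f = 5x^2, f' = 10x
g = x^2 + 1, g' = 2x

Answer: (10x·(x^2 + 1) - 10x^3)/(x^2 + 1)²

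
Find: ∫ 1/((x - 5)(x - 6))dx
Partial fractions: 1/((x-5)(x-6))=A/(x-5) + B/(x-6)
A=-1, B=1
∫ [-1· 1/(x-5) + 1· 1/(x-6)] dx
=(1)[ln|x-6| - ln|x-5|] + C

Answer: ln|(x-6)/(x-5)| + C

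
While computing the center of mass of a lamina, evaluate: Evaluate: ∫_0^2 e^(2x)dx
Antiderivative: (1/2)e^(2x)
Evaluate: (1/2)(e^4 - 1)

Answer: (e^4 - 1)/2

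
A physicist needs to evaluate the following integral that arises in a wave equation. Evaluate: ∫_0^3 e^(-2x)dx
Antiderivative: (1/(-2))e^(-2x)
Evaluate: (1/(-2))(e^-6-1)

Answer: (e^-6-1)/(-2)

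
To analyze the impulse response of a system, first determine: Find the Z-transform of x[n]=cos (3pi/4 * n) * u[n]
Z{cos(w0 * n) * u[n]}=z(z - cos(w0))/(z^2-2z * cos(w0)+1)
With w0=3pi/4: X(z)=z(z - cos(3pi/4))/(z^2-2z * cos(3pi/4)+1)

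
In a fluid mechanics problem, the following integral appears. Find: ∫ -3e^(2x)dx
Since d/dx[e^(2x)] = 2e^(2x), we get -3/2 e^(2x) + C

Answer: (-3/2)e^(2x) + C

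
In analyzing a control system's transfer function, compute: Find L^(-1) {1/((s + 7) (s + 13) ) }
Partial fractions: 1/((s + 7)(s + 13)) = A/(s + 7) + B/(s + 13)
Cover-up: A = 1/(s + 13)|_{s = -7} = 1/6; B = 1/(s + 7)|_{s = -13} = -1/6
L^(-1) = (1/6)e^(-7t) - (1/6)e^(-13t)

Answer: (1/6)(e^(-7t) - e^(-13t))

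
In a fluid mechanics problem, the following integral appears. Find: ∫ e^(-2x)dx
Since d/dx[e^(-2x)] = -2e^(-2x), we get -1/2 e^(-2x) + C

Answer: (-1/2)e^(-2x) + C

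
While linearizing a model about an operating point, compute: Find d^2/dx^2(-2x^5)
Apply power rule 2 times:
d^1: -10x^4
d^2: -40x^3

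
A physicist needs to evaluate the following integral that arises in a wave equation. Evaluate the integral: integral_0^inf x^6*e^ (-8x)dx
This is a Gamma integral. Substitute u=8x (du=8 dx):
integral_0^inf x^6*e^(-8x) dx=(1/8^7) integral_0^inf u^6*e^(-u) du
=Gamma(7)/8^7=6!/8^7=720/2097152

Answer: 45/131072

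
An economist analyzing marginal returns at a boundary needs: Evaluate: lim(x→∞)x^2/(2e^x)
Apply L'Hôpital 2 times (∞/∞ each time):
Eventually get 2!/(2e^x) → 0

Answer: 0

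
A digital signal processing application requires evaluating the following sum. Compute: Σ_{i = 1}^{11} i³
Using formula: Σ i^3 = [n(n + 1)/2]² = [11·12/2]² = 4356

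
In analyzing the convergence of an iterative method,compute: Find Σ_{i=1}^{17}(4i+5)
= 4·Σ i + 5·17 = 4·153 + 85 = 697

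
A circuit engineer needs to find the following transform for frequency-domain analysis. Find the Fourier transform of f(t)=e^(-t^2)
The Fourier transform of a Gaussian e^(-t^2) is sqrt(pi)*e^(-omega^2/4).
With a=1: F(omega)=sqrt(pi)*e^(-omega^2/4)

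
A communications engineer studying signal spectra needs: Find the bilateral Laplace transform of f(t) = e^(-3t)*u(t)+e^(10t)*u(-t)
For e^(-3t)*u(t): L=1/(s+3), Re(s) > -3
For e^(10t)*u(-t): L=-1/(s-10), Re(s) < 10
Combined: F(s)=1/(s+3)-1/(s-10), -3 < Re(s) < 10

Answer: 1/(s+3)-1/(s-10), ROC: -3 < Re(s) < 10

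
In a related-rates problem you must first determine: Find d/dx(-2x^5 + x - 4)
Power rule: d/dx(ax^n) = n·a·x^(n-1)
Term by term: -10·x^4+1

Answer: -10x^4+1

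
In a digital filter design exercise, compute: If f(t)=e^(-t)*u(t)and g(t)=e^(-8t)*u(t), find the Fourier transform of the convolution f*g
By the convolution theorem: F{f * g}=F(omega) * G(omega)
F(omega)=1/(1+j * omega), G(omega)=1/(8+j * omega)
F{f * g}=1/((1+j * omega)(8+j * omega))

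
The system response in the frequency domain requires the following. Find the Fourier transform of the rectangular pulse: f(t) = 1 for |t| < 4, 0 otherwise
F(omega) = integral from -4 to 4 of e^(-j * omega * t) dt
= 2 * sin(4 * omega)/omega = 8 * sinc(4 * omega/pi)

Answer: 2 * sin(4 * omega)/omega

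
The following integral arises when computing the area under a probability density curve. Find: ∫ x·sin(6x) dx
By parts: u=x, dv=sin(6x) dx
du=dx, v=-cos(6x)/6
=-x·cos(6x)/6+sin(6x)/6²+C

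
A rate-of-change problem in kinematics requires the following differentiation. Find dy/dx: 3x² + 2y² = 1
Differentiate: 6x+4y·(dy/dx)=0
dy/dx=-6x/(4y)=-(3/2)·(x/y)

Answer: dy/dx=-(3/2)·(x/y)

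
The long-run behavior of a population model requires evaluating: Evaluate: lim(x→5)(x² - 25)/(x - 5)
Factor: (x² - 25) = (x-5)(x+5)
Cancel (x-5): lim(x→5) (x+5) = 10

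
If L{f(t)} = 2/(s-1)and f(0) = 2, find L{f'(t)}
L{f'(t)} = s·F(s) - f(0) = 2s/(s-1) - 2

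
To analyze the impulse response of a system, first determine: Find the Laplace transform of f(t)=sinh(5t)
L{sinh(at)} = a/(s²-a²)
L{sinh(5t)} = 5/(s²-25)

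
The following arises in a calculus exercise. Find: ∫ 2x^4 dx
Using power rule: ∫ 2x^4 dx=2/5 x^5 + C=(2/5)x^5 + C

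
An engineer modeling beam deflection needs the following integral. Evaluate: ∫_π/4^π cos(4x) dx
Antiderivative: sin(4x)/4
Evaluate at bounds: [sin(4·π)/4] - [sin(4·π/4)/4]
=((0) - (0))/4=0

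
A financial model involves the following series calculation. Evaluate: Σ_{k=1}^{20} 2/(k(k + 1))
Partial fractions: 2/(k(k + 1))=2/k - 2/(k + 1)
Telescoping sum: 2(1 - 1/21)=2·20/21

Answer: 40/21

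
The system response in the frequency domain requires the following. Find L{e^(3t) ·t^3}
First shifting: L{e^(at)f(t)} = F(s-a)
L{t^3} = 6/s^4
Shift s → s-3: 6/(s-3)^4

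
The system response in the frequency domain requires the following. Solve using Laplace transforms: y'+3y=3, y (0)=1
Take L of both sides: sY(s) - 1 + 3Y(s)=3/s
Y(s)(s + 3)=3/s + 1
Y(s)=3/(s(s + 3)) + 1/(s + 3)
Partial fractions: 3/(s(s + 3))=1/s - 1/(s + 3)
So Y(s)=1/s
Inverse transform (L^(-1){1/s}=1, L^(-1){1/(s + 3)}=e^(-3t)):

Answer: y(t)=1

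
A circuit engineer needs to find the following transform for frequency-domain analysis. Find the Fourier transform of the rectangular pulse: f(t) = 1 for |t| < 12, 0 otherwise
F(omega)=integral from -12 to 12 of e^(-j * omega * t) dt
=2 * sin(12 * omega)/omega=24 * sinc(12 * omega/pi)

Answer: 2 * sin(12 * omega)/omega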